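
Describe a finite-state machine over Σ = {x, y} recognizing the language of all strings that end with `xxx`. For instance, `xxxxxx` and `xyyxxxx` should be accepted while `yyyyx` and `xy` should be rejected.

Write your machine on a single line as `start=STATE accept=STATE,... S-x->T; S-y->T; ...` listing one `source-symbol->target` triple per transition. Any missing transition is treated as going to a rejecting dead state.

start=s0; accept=s3; s0-x->s1; s0-y->s0; s1-x->s2; s1-y->s0; s2-x->s3; s2-y->s0; s3-x->s3; s3-y->s0

Let each state record the length of the longest suffix of the input read so far that is also a prefix of `xxx`. s1 means the last symbol is `x`; s2 means the last 2 symbols are `xx`; s3 means the last 3 symbols are `xxx`. Accept only at s3, where the string currently ends in `xxx`.
With 4 states:
        x   y  
>  s0   s1  s0 
   s1   s2  s0 
   s2   s3  s0 
 * s3   s3  s0 
(> = start, * = accepting)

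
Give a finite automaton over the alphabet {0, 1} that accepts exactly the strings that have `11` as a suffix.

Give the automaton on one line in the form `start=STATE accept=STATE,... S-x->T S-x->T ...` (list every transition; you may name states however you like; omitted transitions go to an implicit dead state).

Let each state record the length of the longest suffix of the input read so far that is also a prefix of `11`. q1 means the last symbol is `1`; q2 means the last 2 symbols are `11`. Accept only at q2, where the string currently ends in `11`.
A 3-state machine:
        0   1  
>  q0   q0  q1 
   q1   q0  q2 
 * q2   q0  q2 
(> = start, * = accepting)

start=q0 accept=q2 q0-0->q0 q0-1->q1 q1-0->q0 q1-1->q2 q2-0->q0 q2-1->q2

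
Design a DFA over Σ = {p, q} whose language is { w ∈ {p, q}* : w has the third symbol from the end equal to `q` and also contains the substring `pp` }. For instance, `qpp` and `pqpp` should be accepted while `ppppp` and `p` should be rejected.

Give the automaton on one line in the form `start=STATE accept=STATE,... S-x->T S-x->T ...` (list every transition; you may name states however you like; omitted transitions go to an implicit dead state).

start=S0 accept=S11,S17,S18,S19 S0-p->S1 S0-q->S2 S1-p->S3 S1-q->S4 S2-p->S5 S2-q->S6 S3-p->S7 S3-q->S8 S4-p->S9 S4-q->S10 S5-p->S11 S5-q->S12 S6-p->S13 S6-q->S14 S7-p->S7 S7-q->S8 S8-p->S15 S8-q->S16 S9-p->S11 S9-q->S12 S10-p->S13 S10-q->S14 S11-p->S7 S11-q->S8 S12-p->S9 S12-q->S10 S13-p->S11 S13-q->S12 S14-p->S13 S14-q->S14 S15-p->S11 S15-q->S17 S16-p->S18 S16-q->S19 S17-p->S15 S17-q->S16 S18-p->S11 S18-q->S17 S19-p->S18 S19-q->S19

Handle the two conditions separately and then intersect. One (15 states) tracks the last 3 symbols read; the other (3 states) tracks whether and how much of `pp` has been seen. Each combined state is a pair, one component from each; accept when both components accept.
20 states suffice.
          p    q  
>  S0     S1   S2 
   S1     S3   S4 
   S2     S5   S6 
   S3     S7   S8 
   S4     S9  S10 
   S5    S11  S12 
   S6    S13  S14 
   S7     S7   S8 
   S8    S15  S16 
   S9    S11  S12 
   S10   S13  S14 
 * S11    S7   S8 
   S12    S9  S10 
   S13   S11  S12 
   S14   S13  S14 
   S15   S11  S17 
   S16   S18  S19 
 * S17   S15  S16 
 * S18   S11  S17 
 * S19   S18  S19 
(> = start, * = accepting)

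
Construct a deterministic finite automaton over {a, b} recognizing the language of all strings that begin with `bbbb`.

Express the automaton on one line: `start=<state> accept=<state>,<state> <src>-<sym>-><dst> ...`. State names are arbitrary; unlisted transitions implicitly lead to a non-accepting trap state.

Check the first 4 symbols one by one: q0 through q3 record how many have matched `bbbb` so far; any wrong symbol goes to the dead state q5. After all 4 match we enter the accepting sink q4.
        a   b  
>  q0   q5  q1 
   q1   q5  q2 
   q2   q5  q3 
   q3   q5  q4 
 * q4   q4  q4 
   q5   q5  q5 
(> = start, * = accepting)

start=q0 accept=q4 q0-a->q5 q0-b->q1 q1-a->q5 q1-b->q2 q2-a->q5 q2-b->q3 q3-a->q5 q3-b->q4 q4-a->q4 q4-b->q4 q5-a->q5 q5-b->q5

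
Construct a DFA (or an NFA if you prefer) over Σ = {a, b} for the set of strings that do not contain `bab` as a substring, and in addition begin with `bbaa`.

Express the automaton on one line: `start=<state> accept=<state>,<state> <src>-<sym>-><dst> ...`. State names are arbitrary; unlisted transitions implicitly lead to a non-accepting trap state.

start=q0 accept=q8,q9,q10 q0-a->q1 q0-b->q2 q1-a->q1 q1-b->q3 q2-a->q4 q2-b->q5 q3-a->q4 q3-b->q3 q4-a->q1 q4-b->q6 q5-a->q7 q5-b->q3 q6-a->q6 q6-b->q6 q7-a->q8 q7-b->q6 q8-a->q8 q8-b->q9 q9-a->q10 q9-b->q9 q10-a->q8 q10-b->q11 q11-a->q11 q11-b->q11

Build one automaton per condition and run them in lockstep. The first has 4 states tracking partial matches of the forbidden pattern `bab`; the second has 6 states tracking whether the input so far still matches the prefix `bbaa`. A product state is a pair (one from each), accepting exactly when both do.
          a    b  
>  q0     q1   q2 
   q1     q1   q3 
   q2     q4   q5 
   q3     q4   q3 
   q4     q1   q6 
   q5     q7   q3 
   q6     q6   q6 
   q7     q8   q6 
 * q8     q8   q9 
 * q9    q10   q9 
 * q10    q8  q11 
   q11   q11  q11 
(> = start, * = accepting)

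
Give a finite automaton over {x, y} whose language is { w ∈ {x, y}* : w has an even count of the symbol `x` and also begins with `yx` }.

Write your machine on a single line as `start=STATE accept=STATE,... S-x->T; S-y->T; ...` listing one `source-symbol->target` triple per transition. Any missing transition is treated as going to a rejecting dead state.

Build one automaton per condition and run them in lockstep. The first has 2 states tracking the count of `x`s modulo 2; the second has 4 states tracking whether the input so far still matches the prefix `yx`. A product state is a pair (one from each), accepting exactly when both do. After merging equivalent states the machine shrinks.
A 5-state machine:
        x   y  
>  s0   s1  s2 
   s1   s1  s1 
   s2   s3  s1 
   s3   s4  s3 
 * s4   s3  s4 
(> = start, * = accepting)

start=s0; accept=s4; s0-x->s1; s0-y->s2; s1-x->s1; s1-y->s1; s2-x->s3; s2-y->s1; s3-x->s4; s3-y->s3; s4-x->s3; s4-y->s4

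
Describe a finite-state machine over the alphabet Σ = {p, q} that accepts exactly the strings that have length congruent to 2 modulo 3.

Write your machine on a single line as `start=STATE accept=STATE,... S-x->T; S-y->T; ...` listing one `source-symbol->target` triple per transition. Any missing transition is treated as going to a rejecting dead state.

Count input length modulo 3: every symbol advances one step around the cycle s0 → s1 → s2 → s0. Accept at s2.
With 3 states:
        p   q  
>  s0   s1  s1 
   s1   s2  s2 
 * s2   s0  s0 
(> = start, * = accepting)

start=s0; accept=s2; s0-p->s1; s0-q->s1; s1-p->s2; s1-q->s2; s2-p->s0; s2-q->s0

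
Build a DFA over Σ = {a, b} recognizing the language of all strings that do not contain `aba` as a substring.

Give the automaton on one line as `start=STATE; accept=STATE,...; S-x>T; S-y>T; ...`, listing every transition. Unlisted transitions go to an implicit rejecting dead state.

This is the complement of 'contains `aba`'. Use the same substring-matching states — S0 through S3 holding how much of `aba` has just been matched — but flip the accepting set: everything except the trap S3 accepts.
A 4-state machine:
        a   b  
>* S0   S1  S0 
 * S1   S1  S2 
 * S2   S3  S0 
   S3   S3  S3 
(> = start, * = accepting)

start=S0; accept=S0,S1,S2; S0-a>S1; S0-b>S0; S1-a>S1; S1-b>S2; S2-a>S3; S2-b>S0; S3-a>S3; S3-b>S3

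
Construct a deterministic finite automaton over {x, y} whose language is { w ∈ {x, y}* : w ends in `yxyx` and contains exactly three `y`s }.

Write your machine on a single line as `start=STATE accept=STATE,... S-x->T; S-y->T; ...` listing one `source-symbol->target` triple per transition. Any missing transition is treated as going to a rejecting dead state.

Run two small machines in parallel and take their product. The first has 5 states tracking how much of the suffix `yxyx` has currently been matched; the second has 5 states tracking the count of `y`s, saturating at 4. A product state is a pair (one from each), accepting exactly when both do. After merging equivalent states the machine shrinks.
        x   y  
>  q0   q0  q1 
   q1   q1  q2 
   q2   q3  q4 
   q3   q4  q5 
   q4   q4  q4 
   q5   q6  q4 
 * q6   q4  q4 
(> = start, * = accepting)

start=q0; accept=q6; q0-x->q0; q0-y->q1; q1-x->q1; q1-y->q2; q2-x->q3; q2-y->q4; q3-x->q4; q3-y->q5; q4-x->q4; q4-y->q4; q5-x->q6; q5-y->q4; q6-x->q4; q6-y->q4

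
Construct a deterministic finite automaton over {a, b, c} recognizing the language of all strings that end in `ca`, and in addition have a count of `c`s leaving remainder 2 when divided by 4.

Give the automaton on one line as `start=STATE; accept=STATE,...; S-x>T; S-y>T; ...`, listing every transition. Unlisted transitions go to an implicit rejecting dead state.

start=s0; accept=s5; s0-a>s0; s0-b>s0; s0-c>s1; s1-a>s2; s1-b>s3; s1-c>s4; s2-a>s3; s2-b>s3; s2-c>s4; s3-a>s3; s3-b>s3; s3-c>s4; s4-a>s5; s4-b>s6; s4-c>s7; s5-a>s6; s5-b>s6; s5-c>s7; s6-a>s6; s6-b>s6; s6-c>s7; s7-a>s8; s7-b>s9; s7-c>s10; s8-a>s9; s8-b>s9; s8-c>s10; s9-a>s9; s9-b>s9; s9-c>s10; s10-a>s11; s10-b>s0; s10-c>s1; s11-a>s0; s11-b>s0; s11-c>s1

Build one automaton per condition and run them in lockstep. One (3 states) tracks how much of the suffix `ca` has currently been matched; the other (4 states) tracks the count of `c`s modulo 4. Each combined state is a pair, one component from each; accept when both components accept.
A 12-state machine:
          a    b    c  
>  s0     s0   s0   s1 
   s1     s2   s3   s4 
   s2     s3   s3   s4 
   s3     s3   s3   s4 
   s4     s5   s6   s7 
 * s5     s6   s6   s7 
   s6     s6   s6   s7 
   s7     s8   s9  s10 
   s8     s9   s9  s10 
   s9     s9   s9  s10 
   s10   s11   s0   s1 
   s11    s0   s0   s1 
(> = start, * = accepting)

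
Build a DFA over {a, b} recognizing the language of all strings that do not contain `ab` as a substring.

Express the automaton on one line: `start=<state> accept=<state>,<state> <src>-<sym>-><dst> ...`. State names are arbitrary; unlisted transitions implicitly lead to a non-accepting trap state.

This is the complement of 'contains `ab`'. Use the same substring-matching states — S0 through S2 holding how much of `ab` has just been matched — but flip the accepting set: everything except the trap S2 accepts.
With 3 states:
        a   b  
>* S0   S1  S0 
 * S1   S1  S2 
   S2   S2  S2 
(> = start, * = accepting)

start=S0 accept=S0,S1 S0-a->S1 S0-b->S0 S1-a->S1 S1-b->S2 S2-a->S2 S2-b->S2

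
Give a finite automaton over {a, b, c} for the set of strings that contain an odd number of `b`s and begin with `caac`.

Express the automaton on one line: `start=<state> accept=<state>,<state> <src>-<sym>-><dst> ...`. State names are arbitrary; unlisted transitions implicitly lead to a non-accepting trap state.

Run two small machines in parallel and take their product. The first has 2 states tracking the count of `b`s modulo 2; the second has 6 states tracking whether the input so far still matches the prefix `caac`. A product state is a pair (one from each), accepting exactly when both do. Minimizing collapses redundant product states.
7 states suffice.
        a   b   c  
>  s0   s1  s1  s2 
   s1   s1  s1  s1 
   s2   s3  s1  s1 
   s3   s4  s1  s1 
   s4   s1  s1  s5 
   s5   s5  s6  s5 
 * s6   s6  s5  s6 
(> = start, * = accepting)

start=s0 accept=s6 s0-a->s1 s0-b->s1 s0-c->s2 s1-a->s1 s1-b->s1 s1-c->s1 s2-a->s3 s2-b->s1 s2-c->s1 s3-a->s4 s3-b->s1 s3-c->s1 s4-a->s1 s4-b->s1 s4-c->s5 s5-a->s5 s5-b->s6 s5-c->s5 s6-a->s6 s6-b->s5 s6-c->s6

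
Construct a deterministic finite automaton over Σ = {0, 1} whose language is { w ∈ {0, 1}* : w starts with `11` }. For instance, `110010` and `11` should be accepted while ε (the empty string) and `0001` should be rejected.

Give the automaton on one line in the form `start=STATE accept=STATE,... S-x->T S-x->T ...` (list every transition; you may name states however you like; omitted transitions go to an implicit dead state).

start=q0 accept=q2 q0-0->q3 q0-1->q1 q1-0->q3 q1-1->q2 q2-0->q2 q2-1->q2 q3-0->q3 q3-1->q3

Check the first 2 symbols one by one: q0 through q1 record how many have matched `11` so far; any wrong symbol goes to the dead state q3. After all 2 match we enter the accepting sink q2.
        0   1  
>  q0   q3  q1 
   q1   q3  q2 
 * q2   q2  q2 
   q3   q3  q3 
(> = start, * = accepting)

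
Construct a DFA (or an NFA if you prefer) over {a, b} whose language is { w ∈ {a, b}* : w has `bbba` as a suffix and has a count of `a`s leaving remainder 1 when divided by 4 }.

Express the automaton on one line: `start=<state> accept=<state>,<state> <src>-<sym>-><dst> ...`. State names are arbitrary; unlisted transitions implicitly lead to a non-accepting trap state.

start=q0 accept=q13 q0-a->q1 q0-b->q2 q1-a->q3 q1-b->q4 q2-a->q1 q2-b->q5 q3-a->q6 q3-b->q7 q4-a->q3 q4-b->q8 q5-a->q1 q5-b->q9 q6-a->q0 q6-b->q10 q7-a->q6 q7-b->q11 q8-a->q3 q8-b->q12 q9-a->q13 q9-b->q9 q10-a->q0 q10-b->q14 q11-a->q6 q11-b->q15 q12-a->q16 q12-b->q12 q13-a->q3 q13-b->q4 q14-a->q0 q14-b->q17 q15-a->q18 q15-b->q15 q16-a->q6 q16-b->q7 q17-a->q19 q17-b->q17 q18-a->q0 q18-b->q10 q19-a->q1 q19-b->q2

Build one automaton per condition and run them in lockstep. One (5 states) tracks how much of the suffix `bbba` has currently been matched; the other (4 states) tracks the count of `a`s modulo 4. Each combined state is a pair, one component from each; accept when both components accept.
With 20 states:
          a    b  
>  q0     q1   q2 
   q1     q3   q4 
   q2     q1   q5 
   q3     q6   q7 
   q4     q3   q8 
   q5     q1   q9 
   q6     q0  q10 
   q7     q6  q11 
   q8     q3  q12 
   q9    q13   q9 
   q10    q0  q14 
   q11    q6  q15 
   q12   q16  q12 
 * q13    q3   q4 
   q14    q0  q17 
   q15   q18  q15 
   q16    q6   q7 
   q17   q19  q17 
   q18    q0  q10 
   q19    q1   q2 
(> = start, * = accepting)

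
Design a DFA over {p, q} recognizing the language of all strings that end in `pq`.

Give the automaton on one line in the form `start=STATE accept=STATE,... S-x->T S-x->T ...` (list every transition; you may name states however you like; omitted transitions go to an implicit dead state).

Remember how much of `pq` the current input suffix matches. State s0 means no match yet; s1 means the last symbol is `p`; s2 means the last 2 symbols are `pq`. Only s2 accepts. On a mismatch, fall back to the longest proper suffix that is still a prefix of `pq`.
        p   q  
>  s0   s1  s0 
   s1   s1  s2 
 * s2   s1  s0 
(> = start, * = accepting)

start=s0 accept=s2 s0-p->s1 s0-q->s0 s1-p->s1 s1-q->s2 s2-p->s1 s2-q->s0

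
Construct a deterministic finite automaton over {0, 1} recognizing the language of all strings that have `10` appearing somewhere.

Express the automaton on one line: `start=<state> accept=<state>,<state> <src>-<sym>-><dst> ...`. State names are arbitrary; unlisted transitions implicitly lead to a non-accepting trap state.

States q0..q1 record the length of the longest prefix of `10` that matches the current input suffix. Reaching q2 means `10` has been seen, and we stay there forever. Accept from q2.
        0   1  
>  q0   q0  q1 
   q1   q2  q1 
 * q2   q2  q2 
(> = start, * = accepting)

start=q0 accept=q2 q0-0->q0 q0-1->q1 q1-0->q2 q1-1->q1 q2-0->q2 q2-1->q2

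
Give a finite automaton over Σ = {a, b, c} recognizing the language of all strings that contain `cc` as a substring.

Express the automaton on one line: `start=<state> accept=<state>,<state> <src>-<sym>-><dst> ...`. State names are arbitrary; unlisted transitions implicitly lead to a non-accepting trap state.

States s0..s1 record the length of the longest prefix of `cc` that matches the current input suffix. Reaching s2 means `cc` has been seen, and we stay there forever. Accept from s2.
With 3 states:
        a   b   c  
>  s0   s0  s0  s1 
   s1   s0  s0  s2 
 * s2   s2  s2  s2 
(> = start, * = accepting)

start=s0 accept=s2 s0-a->s0 s0-b->s0 s0-c->s1 s1-a->s0 s1-b->s0 s1-c->s2 s2-a->s2 s2-b->s2 s2-c->s2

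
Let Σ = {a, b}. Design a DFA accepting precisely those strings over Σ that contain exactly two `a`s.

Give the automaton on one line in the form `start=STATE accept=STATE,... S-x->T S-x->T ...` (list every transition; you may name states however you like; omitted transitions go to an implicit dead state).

start=q0 accept=q2 q0-a->q1 q0-b->q0 q1-a->q2 q1-b->q1 q2-a->q3 q2-b->q2 q3-a->q3 q3-b->q3

Only the number of `a`s matters, and only up to 3. Make a chain q0 → q1 → q2 → q3 advanced by each `a` (with q3 absorbing); every other symbol self-loops. The accepting set is {q2}.
4 states suffice.
        a   b  
>  q0   q1  q0 
   q1   q2  q1 
 * q2   q3  q2 
   q3   q3  q3 
(> = start, * = accepting)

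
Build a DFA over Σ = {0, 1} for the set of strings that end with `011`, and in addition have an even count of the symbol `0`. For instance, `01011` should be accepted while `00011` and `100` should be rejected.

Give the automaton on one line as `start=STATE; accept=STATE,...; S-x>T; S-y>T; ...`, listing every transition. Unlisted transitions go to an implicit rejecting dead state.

start=S0; accept=S4; S0-0>S1; S0-1>S0; S1-0>S2; S1-1>S1; S2-0>S1; S2-1>S3; S3-0>S1; S3-1>S4; S4-0>S1; S4-1>S0

Build one automaton per condition and run them in lockstep. One (4 states) tracks how much of the suffix `011` has currently been matched; the other (2 states) tracks the count of `0`s modulo 2. Each combined state is a pair, one component from each; accept when both components accept. Minimizing collapses redundant product states.
With 5 states:
        0   1  
>  S0   S1  S0 
   S1   S2  S1 
   S2   S1  S3 
   S3   S1  S4 
 * S4   S1  S0 
(> = start, * = accepting)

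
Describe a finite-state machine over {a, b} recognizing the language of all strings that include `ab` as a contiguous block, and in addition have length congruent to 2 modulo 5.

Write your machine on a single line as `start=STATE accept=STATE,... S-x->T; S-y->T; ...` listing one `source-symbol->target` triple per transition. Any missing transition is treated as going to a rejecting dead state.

Build one automaton per condition and run them in lockstep. The first has 3 states tracking whether and how much of `ab` has been seen; the second has 5 states tracking the input length modulo 5. A product state is a pair (one from each), accepting exactly when both do.
A 15-state machine:
          a    b  
>  s0     s1   s2 
   s1     s3   s4 
   s2     s3   s5 
   s3     s6   s7 
 * s4     s7   s7 
   s5     s6   s8 
   s6     s9  s10 
   s7    s10  s10 
   s8     s9  s11 
   s9    s12  s13 
   s10   s13  s13 
   s11   s12   s0 
   s12    s1  s14 
   s13   s14  s14 
   s14    s4   s4 
(> = start, * = accepting)

start=s0; accept=s4; s0-a->s1; s0-b->s2; s1-a->s3; s1-b->s4; s2-a->s3; s2-b->s5; s3-a->s6; s3-b->s7; s4-a->s7; s4-b->s7; s5-a->s6; s5-b->s8; s6-a->s9; s6-b->s10; s7-a->s10; s7-b->s10; s8-a->s9; s8-b->s11; s9-a->s12; s9-b->s13; s10-a->s13; s10-b->s13; s11-a->s12; s11-b->s0; s12-a->s1; s12-b->s14; s13-a->s14; s13-b->s14; s14-a->s4; s14-b->s4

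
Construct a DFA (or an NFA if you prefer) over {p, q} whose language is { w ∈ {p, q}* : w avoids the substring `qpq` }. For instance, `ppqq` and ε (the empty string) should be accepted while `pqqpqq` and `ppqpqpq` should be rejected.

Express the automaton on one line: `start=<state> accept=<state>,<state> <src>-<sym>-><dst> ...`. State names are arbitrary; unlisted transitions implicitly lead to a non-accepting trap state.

Track partial matches of the forbidden pattern `qpq`. State s3 is a dead state reached once `qpq` has occurred; every other state accepts. s0 means no part of `qpq` is currently matched.
A 4-state machine:
        p   q  
>* s0   s0  s1 
 * s1   s2  s1 
 * s2   s0  s3 
   s3   s3  s3 
(> = start, * = accepting)

start=s0 accept=s0,s1,s2 s0-p->s0 s0-q->s1 s1-p->s2 s1-q->s1 s2-p->s0 s2-q->s3 s3-p->s3 s3-q->s3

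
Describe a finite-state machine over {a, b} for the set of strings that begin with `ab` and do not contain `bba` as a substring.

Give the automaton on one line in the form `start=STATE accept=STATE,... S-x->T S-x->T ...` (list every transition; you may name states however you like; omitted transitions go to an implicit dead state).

Handle the two conditions separately and then intersect. One (4 states) tracks whether the input so far still matches the prefix `ab`; the other (4 states) tracks partial matches of the forbidden pattern `bba`. Each combined state is a pair, one component from each; accept when both components accept. Equivalent product states are then merged.
With 6 states:
        a   b  
>  q0   q1  q2 
   q1   q2  q3 
   q2   q2  q2 
 * q3   q4  q5 
 * q4   q4  q3 
 * q5   q2  q5 
(> = start, * = accepting)

start=q0 accept=q3,q4,q5 q0-a->q1 q0-b->q2 q1-a->q2 q1-b->q3 q2-a->q2 q2-b->q2 q3-a->q4 q3-b->q5 q4-a->q4 q4-b->q3 q5-a->q2 q5-b->q5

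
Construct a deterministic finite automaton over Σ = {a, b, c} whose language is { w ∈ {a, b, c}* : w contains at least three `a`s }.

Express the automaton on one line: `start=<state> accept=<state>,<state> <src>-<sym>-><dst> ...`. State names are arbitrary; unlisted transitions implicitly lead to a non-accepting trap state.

start=q0 accept=q3,q4 q0-a->q1 q0-b->q0 q0-c->q0 q1-a->q2 q1-b->q1 q1-c->q1 q2-a->q3 q2-b->q2 q2-c->q2 q3-a->q4 q3-b->q3 q3-c->q3 q4-a->q4 q4-b->q4 q4-c->q4

Count `a`s, saturating at 4: states q0 through q3 mean 0 through 3 `a`s seen; q4 means more than 3. Each `a` increments (capped at q4); other symbols loop. Accept from {q3, q4}.
With 5 states:
        a   b   c  
>  q0   q1  q0  q0 
   q1   q2  q1  q1 
   q2   q3  q2  q2 
 * q3   q4  q3  q3 
 * q4   q4  q4  q4 
(> = start, * = accepting)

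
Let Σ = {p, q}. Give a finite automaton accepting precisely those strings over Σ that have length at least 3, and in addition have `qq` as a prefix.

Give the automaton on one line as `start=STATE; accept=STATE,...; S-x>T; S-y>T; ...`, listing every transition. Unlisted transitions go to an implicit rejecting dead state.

Run two small machines in parallel and take their product. One (5 states) tracks the input length, saturating at 4; the other (4 states) tracks whether the input so far still matches the prefix `qq`. Each combined state is a pair, one component from each; accept when both components accept.
A 9-state machine:
        p   q  
>  S0   S1  S2 
   S1   S3  S3 
   S2   S3  S4 
   S3   S5  S5 
   S4   S6  S6 
   S5   S7  S7 
 * S6   S8  S8 
   S7   S7  S7 
 * S8   S8  S8 
(> = start, * = accepting)

start=S0; accept=S6,S8; S0-p>S1; S0-q>S2; S1-p>S3; S1-q>S3; S2-p>S3; S2-q>S4; S3-p>S5; S3-q>S5; S4-p>S6; S4-q>S6; S5-p>S7; S5-q>S7; S6-p>S8; S6-q>S8; S7-p>S7; S7-q>S7; S8-p>S8; S8-q>S8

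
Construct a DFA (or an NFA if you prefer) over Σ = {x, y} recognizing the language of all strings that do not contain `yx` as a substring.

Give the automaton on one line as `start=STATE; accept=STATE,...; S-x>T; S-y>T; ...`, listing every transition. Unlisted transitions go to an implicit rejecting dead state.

start=s0; accept=s0,s1; s0-x>s0; s0-y>s1; s1-x>s2; s1-y>s1; s2-x>s2; s2-y>s2

Track partial matches of the forbidden pattern `yx`. State s2 is a dead state reached once `yx` has occurred; every other state accepts. s0 means no part of `yx` is currently matched.
        x   y  
>* s0   s0  s1 
 * s1   s2  s1 
   s2   s2  s2 
(> = start, * = accepting)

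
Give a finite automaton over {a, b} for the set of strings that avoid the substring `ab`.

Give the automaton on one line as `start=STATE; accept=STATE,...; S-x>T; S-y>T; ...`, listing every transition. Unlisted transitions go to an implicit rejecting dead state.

start=S0; accept=S0,S1; S0-a>S1; S0-b>S0; S1-a>S1; S1-b>S2; S2-a>S2; S2-b>S2

This is the complement of 'contains `ab`'. Use the same substring-matching states — S0 through S2 holding how much of `ab` has just been matched — but flip the accepting set: everything except the trap S2 accepts.
3 states suffice.
        a   b  
>* S0   S1  S0 
 * S1   S1  S2 
   S2   S2  S2 
(> = start, * = accepting)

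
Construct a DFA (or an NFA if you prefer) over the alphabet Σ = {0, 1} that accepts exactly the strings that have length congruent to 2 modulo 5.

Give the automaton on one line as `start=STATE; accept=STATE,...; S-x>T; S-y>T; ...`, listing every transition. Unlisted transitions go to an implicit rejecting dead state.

Only the length mod 5 matters, so use a 5-cycle: from any state, every input symbol moves to the next state, wrapping s4 back to s0. Mark s2 accepting.
With 5 states:
        0   1  
>  s0   s1  s1 
   s1   s2  s2 
 * s2   s3  s3 
   s3   s4  s4 
   s4   s0  s0 
(> = start, * = accepting)

start=s0; accept=s2; s0-0>s1; s0-1>s1; s1-0>s2; s1-1>s2; s2-0>s3; s2-1>s3; s3-0>s4; s3-1>s4; s4-0>s0; s4-1>s0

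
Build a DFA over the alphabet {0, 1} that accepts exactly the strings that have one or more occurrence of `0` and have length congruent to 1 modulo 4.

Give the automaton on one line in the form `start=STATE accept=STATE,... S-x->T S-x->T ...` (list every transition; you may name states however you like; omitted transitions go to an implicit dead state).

Handle the two conditions separately and then intersect. The first has 3 states tracking the count of `0`s, saturating at 2; the second has 4 states tracking the input length modulo 4. A product state is a pair (one from each), accepting exactly when both do.
          0    1  
>  s0     s1   s2 
 * s1     s3   s4 
   s2     s4   s5 
   s3     s6   s6 
   s4     s6   s7 
   s5     s7   s8 
   s6     s9   s9 
   s7     s9  s10 
   s8    s10   s0 
   s9    s11  s11 
   s10   s11   s1 
 * s11    s3   s3 
(> = start, * = accepting)

start=s0 accept=s1,s11 s0-0->s1 s0-1->s2 s1-0->s3 s1-1->s4 s2-0->s4 s2-1->s5 s3-0->s6 s3-1->s6 s4-0->s6 s4-1->s7 s5-0->s7 s5-1->s8 s6-0->s9 s6-1->s9 s7-0->s9 s7-1->s10 s8-0->s10 s8-1->s0 s9-0->s11 s9-1->s11 s10-0->s11 s10-1->s1 s11-0->s3 s11-1->s3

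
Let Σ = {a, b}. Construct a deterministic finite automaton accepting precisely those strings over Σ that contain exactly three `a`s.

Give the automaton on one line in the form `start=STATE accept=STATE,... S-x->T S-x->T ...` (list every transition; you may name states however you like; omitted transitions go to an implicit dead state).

start=q0 accept=q3 q0-a->q1 q0-b->q0 q1-a->q2 q1-b->q1 q2-a->q3 q2-b->q2 q3-a->q4 q3-b->q3 q4-a->q4 q4-b->q4

Only the number of `a`s matters, and only up to 4. Make a chain q0 → q1 → q2 → q3 → q4 advanced by each `a` (with q4 absorbing); every other symbol self-loops. The accepting set is {q3}.
A 5-state machine:
        a   b  
>  q0   q1  q0 
   q1   q2  q1 
   q2   q3  q2 
 * q3   q4  q3 
   q4   q4  q4 
(> = start, * = accepting)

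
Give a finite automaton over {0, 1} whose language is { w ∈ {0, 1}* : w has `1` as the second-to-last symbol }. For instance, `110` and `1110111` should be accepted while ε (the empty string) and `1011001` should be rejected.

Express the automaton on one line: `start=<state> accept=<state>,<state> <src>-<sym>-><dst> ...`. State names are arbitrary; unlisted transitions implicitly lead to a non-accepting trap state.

start=S0 accept=S5,S6 S0-0->S1 S0-1->S2 S1-0->S3 S1-1->S4 S2-0->S5 S2-1->S6 S3-0->S3 S3-1->S4 S4-0->S5 S4-1->S6 S5-0->S3 S5-1->S4 S6-0->S5 S6-1->S6

A DFA must remember the last 2 symbols (since which symbol is second-to-last isn't known until the input ends). Use one state per possible window of the last ≤2 symbols; accept from those whose window starts with `1`.
        0   1  
>  S0   S1  S2 
   S1   S3  S4 
   S2   S5  S6 
   S3   S3  S4 
   S4   S5  S6 
 * S5   S3  S4 
 * S6   S5  S6 
(> = start, * = accepting)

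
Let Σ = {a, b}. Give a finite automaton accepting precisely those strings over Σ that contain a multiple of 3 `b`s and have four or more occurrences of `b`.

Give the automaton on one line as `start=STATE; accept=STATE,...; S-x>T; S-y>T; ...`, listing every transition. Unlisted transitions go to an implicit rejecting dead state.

Build one automaton per condition and run them in lockstep. One (3 states) tracks the count of `b`s modulo 3; the other (6 states) tracks the count of `b`s, saturating at 5. Each combined state is a pair, one component from each; accept when both components accept.
        a   b  
>  S0   S0  S1 
   S1   S1  S2 
   S2   S2  S3 
   S3   S3  S4 
   S4   S4  S5 
   S5   S5  S6 
 * S6   S6  S7 
   S7   S7  S5 
(> = start, * = accepting)

start=S0; accept=S6; S0-a>S0; S0-b>S1; S1-a>S1; S1-b>S2; S2-a>S2; S2-b>S3; S3-a>S3; S3-b>S4; S4-a>S4; S4-b>S5; S5-a>S5; S5-b>S6; S6-a>S6; S6-b>S7; S7-a>S7; S7-b>S5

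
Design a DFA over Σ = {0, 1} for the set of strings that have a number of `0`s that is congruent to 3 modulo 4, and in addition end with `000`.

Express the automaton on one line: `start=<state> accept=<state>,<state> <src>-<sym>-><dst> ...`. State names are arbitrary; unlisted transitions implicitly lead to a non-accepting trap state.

Build one automaton per condition and run them in lockstep. The first has 4 states tracking the count of `0`s modulo 4; the second has 4 states tracking how much of the suffix `000` has currently been matched. A product state is a pair (one from each), accepting exactly when both do. After merging equivalent states the machine shrinks.
7 states suffice.
        0   1  
>  S0   S1  S0 
   S1   S2  S3 
   S2   S4  S5 
   S3   S5  S3 
 * S4   S0  S6 
   S5   S6  S5 
   S6   S0  S6 
(> = start, * = accepting)

start=S0 accept=S4 S0-0->S1 S0-1->S0 S1-0->S2 S1-1->S3 S2-0->S4 S2-1->S5 S3-0->S5 S3-1->S3 S4-0->S0 S4-1->S6 S5-0->S6 S5-1->S5 S6-0->S0 S6-1->S6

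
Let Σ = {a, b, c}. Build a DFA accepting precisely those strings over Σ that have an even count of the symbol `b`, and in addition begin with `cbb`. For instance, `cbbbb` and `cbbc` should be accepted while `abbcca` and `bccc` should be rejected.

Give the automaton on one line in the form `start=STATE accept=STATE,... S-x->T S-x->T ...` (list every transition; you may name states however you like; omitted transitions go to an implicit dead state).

Run two small machines in parallel and take their product. The first has 2 states tracking the count of `b`s modulo 2; the second has 5 states tracking whether the input so far still matches the prefix `cbb`. A product state is a pair (one from each), accepting exactly when both do. After merging equivalent states the machine shrinks.
With 6 states:
        a   b   c  
>  s0   s1  s1  s2 
   s1   s1  s1  s1 
   s2   s1  s3  s1 
   s3   s1  s4  s1 
 * s4   s4  s5  s4 
   s5   s5  s4  s5 
(> = start, * = accepting)

start=s0 accept=s4 s0-a->s1 s0-b->s1 s0-c->s2 s1-a->s1 s1-b->s1 s1-c->s1 s2-a->s1 s2-b->s3 s2-c->s1 s3-a->s1 s3-b->s4 s3-c->s1 s4-a->s4 s4-b->s5 s4-c->s4 s5-a->s5 s5-b->s4 s5-c->s5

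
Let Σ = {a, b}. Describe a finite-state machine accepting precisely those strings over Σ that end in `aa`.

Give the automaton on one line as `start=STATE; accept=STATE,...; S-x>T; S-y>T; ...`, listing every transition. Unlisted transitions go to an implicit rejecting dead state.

Remember how much of `aa` the current input suffix matches. State q0 means no match yet; q1 means the last symbol is `a`; q2 means the last 2 symbols are `aa`. Only q2 accepts. On a mismatch, fall back to the longest proper suffix that is still a prefix of `aa`.
A 3-state machine:
        a   b  
>  q0   q1  q0 
   q1   q2  q0 
 * q2   q2  q0 
(> = start, * = accepting)

start=q0; accept=q2; q0-a>q1; q0-b>q0; q1-a>q2; q1-b>q0; q2-a>q2; q2-b>q0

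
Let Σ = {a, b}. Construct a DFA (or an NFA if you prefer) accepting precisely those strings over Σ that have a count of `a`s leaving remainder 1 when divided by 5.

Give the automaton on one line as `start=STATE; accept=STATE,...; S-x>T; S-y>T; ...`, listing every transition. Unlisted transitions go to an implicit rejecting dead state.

Keep the running count of `a`s modulo 5: each `a` advances along the cycle q0 → q1 → q2 → q3 → q4 → q0 while other symbols loop. Accept at q1.
With 5 states:
        a   b  
>  q0   q1  q0 
 * q1   q2  q1 
   q2   q3  q2 
   q3   q4  q3 
   q4   q0  q4 
(> = start, * = accepting)

start=q0; accept=q1; q0-a>q1; q0-b>q0; q1-a>q2; q1-b>q1; q2-a>q3; q2-b>q2; q3-a>q4; q3-b>q3; q4-a>q0; q4-b>q4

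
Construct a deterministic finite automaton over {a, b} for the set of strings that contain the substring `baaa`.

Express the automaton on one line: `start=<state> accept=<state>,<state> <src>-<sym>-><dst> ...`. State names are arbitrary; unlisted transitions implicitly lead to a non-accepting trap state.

States q0..q3 record the length of the longest prefix of `baaa` that matches the current input suffix. Reaching q4 means `baaa` has been seen, and we stay there forever. Accept from q4.
5 states suffice.
        a   b  
>  q0   q0  q1 
   q1   q2  q1 
   q2   q3  q1 
   q3   q4  q1 
 * q4   q4  q4 
(> = start, * = accepting)

start=q0 accept=q4 q0-a->q0 q0-b->q1 q1-a->q2 q1-b->q1 q2-a->q3 q2-b->q1 q3-a->q4 q3-b->q1 q4-a->q4 q4-b->q4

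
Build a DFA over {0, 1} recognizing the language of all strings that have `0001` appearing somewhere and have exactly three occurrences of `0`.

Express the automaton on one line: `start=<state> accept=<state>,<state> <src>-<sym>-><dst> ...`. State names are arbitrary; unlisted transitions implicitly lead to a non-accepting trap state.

Run two small machines in parallel and take their product. One (5 states) tracks whether and how much of `0001` has been seen; the other (5 states) tracks the count of `0`s, saturating at 4. Each combined state is a pair, one component from each; accept when both components accept.
A 16-state machine:
          0    1  
>  q0     q1   q0 
   q1     q2   q3 
   q2     q4   q5 
   q3     q6   q3 
   q4     q7   q8 
   q5     q9   q5 
   q6    q10   q5 
   q7     q7  q11 
 * q8    q11   q8 
   q9    q12  q13 
   q10    q7  q13 
   q11   q11  q11 
   q12    q7  q14 
   q13   q15  q13 
   q14   q15  q14 
   q15   q12  q14 
(> = start, * = accepting)

start=q0 accept=q8 q0-0->q1 q0-1->q0 q1-0->q2 q1-1->q3 q2-0->q4 q2-1->q5 q3-0->q6 q3-1->q3 q4-0->q7 q4-1->q8 q5-0->q9 q5-1->q5 q6-0->q10 q6-1->q5 q7-0->q7 q7-1->q11 q8-0->q11 q8-1->q8 q9-0->q12 q9-1->q13 q10-0->q7 q10-1->q13 q11-0->q11 q11-1->q11 q12-0->q7 q12-1->q14 q13-0->q15 q13-1->q13 q14-0->q15 q14-1->q14 q15-0->q12 q15-1->q14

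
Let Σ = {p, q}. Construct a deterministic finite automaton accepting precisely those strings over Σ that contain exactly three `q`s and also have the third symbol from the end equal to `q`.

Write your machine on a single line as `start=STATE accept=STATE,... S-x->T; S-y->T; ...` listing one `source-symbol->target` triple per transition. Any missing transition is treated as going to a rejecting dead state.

start=A; accept=G,J,K,O; A-p->A; A-q->B; B-p->C; B-q->D; C-p->C; C-q->E; D-p->F; D-q->G; E-p->F; E-q->H; F-p->I; F-q->J; G-p->K; G-q->L; H-p->K; H-q->L; I-p->I; I-q->M; J-p->N; J-q->L; K-p->O; K-q->L; L-p->L; L-q->L; M-p->N; M-q->L; N-p->O; N-q->L; O-p->L; O-q->L

Build one automaton per condition and run them in lockstep. The first has 5 states tracking the count of `q`s, saturating at 4; the second has 15 states tracking the last 3 symbols read. A product state is a pair (one from each), accepting exactly when both do. Equivalent product states are then merged.
With 15 states:
       p  q 
>  A   A  B 
   B   C  D 
   C   C  E 
   D   F  G 
   E   F  H 
   F   I  J 
 * G   K  L 
   H   K  L 
   I   I  M 
 * J   N  L 
 * K   O  L 
   L   L  L 
   M   N  L 
   N   O  L 
 * O   L  L 
(> = start, * = accepting)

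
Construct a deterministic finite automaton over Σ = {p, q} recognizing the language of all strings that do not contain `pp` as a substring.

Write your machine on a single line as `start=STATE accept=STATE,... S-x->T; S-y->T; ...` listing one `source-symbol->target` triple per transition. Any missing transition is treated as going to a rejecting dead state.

This is the complement of 'contains `pp`'. Use the same substring-matching states — S0 through S2 holding how much of `pp` has just been matched — but flip the accepting set: everything except the trap S2 accepts.
A 3-state machine:
        p   q  
>* S0   S1  S0 
 * S1   S2  S0 
   S2   S2  S2 
(> = start, * = accepting)

start=S0; accept=S0,S1; S0-p->S1; S0-q->S0; S1-p->S2; S1-q->S0; S2-p->S2; S2-q->S2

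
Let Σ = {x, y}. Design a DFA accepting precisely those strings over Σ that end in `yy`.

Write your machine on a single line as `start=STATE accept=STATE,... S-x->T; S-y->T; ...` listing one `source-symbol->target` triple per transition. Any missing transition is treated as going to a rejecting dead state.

Remember how much of `yy` the current input suffix matches. State q0 means no match yet; q1 means the last symbol is `y`; q2 means the last 2 symbols are `yy`. Only q2 accepts. On a mismatch, fall back to the longest proper suffix that is still a prefix of `yy`.
With 3 states:
        x   y  
>  q0   q0  q1 
   q1   q0  q2 
 * q2   q0  q2 
(> = start, * = accepting)

start=q0; accept=q2; q0-x->q0; q0-y->q1; q1-x->q0; q1-y->q2; q2-x->q0; q2-y->q2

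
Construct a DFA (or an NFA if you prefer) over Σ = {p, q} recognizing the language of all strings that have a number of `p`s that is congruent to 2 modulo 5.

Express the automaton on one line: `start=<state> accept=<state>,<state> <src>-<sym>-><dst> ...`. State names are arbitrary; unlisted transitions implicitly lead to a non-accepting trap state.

The only thing that matters is how many `p`s have appeared, reduced mod 5. Use one state per residue: s0 for 0, …, s4 for 4. Reading `p` moves to the next residue; anything else stays put. s2 is accepting.
5 states suffice.
        p   q  
>  s0   s1  s0 
   s1   s2  s1 
 * s2   s3  s2 
   s3   s4  s3 
   s4   s0  s4 
(> = start, * = accepting)

start=s0 accept=s2 s0-p->s1 s0-q->s0 s1-p->s2 s1-q->s1 s2-p->s3 s2-q->s2 s3-p->s4 s3-q->s3 s4-p->s0 s4-q->s4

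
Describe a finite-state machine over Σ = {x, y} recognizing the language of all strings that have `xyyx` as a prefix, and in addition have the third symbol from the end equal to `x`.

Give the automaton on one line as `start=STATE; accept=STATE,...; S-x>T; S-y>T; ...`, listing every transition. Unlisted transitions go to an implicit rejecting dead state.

Handle the two conditions separately and then intersect. One (6 states) tracks whether the input so far still matches the prefix `xyyx`; the other (15 states) tracks the last 3 symbols read. Each combined state is a pair, one component from each; accept when both components accept. Equivalent product states are then merged.
A 13-state machine:
          x    y  
>  q0     q1   q2 
   q1     q2   q3 
   q2     q2   q2 
   q3     q2   q4 
   q4     q5   q2 
   q5     q6   q7 
   q6     q8   q9 
   q7    q10  q11 
 * q8     q8   q9 
 * q9    q10  q11 
 * q10    q6   q7 
 * q11    q5  q12 
   q12    q5  q12 
(> = start, * = accepting)

start=q0; accept=q8,q9,q10,q11; q0-x>q1; q0-y>q2; q1-x>q2; q1-y>q3; q2-x>q2; q2-y>q2; q3-x>q2; q3-y>q4; q4-x>q5; q4-y>q2; q5-x>q6; q5-y>q7; q6-x>q8; q6-y>q9; q7-x>q10; q7-y>q11; q8-x>q8; q8-y>q9; q9-x>q10; q9-y>q11; q10-x>q6; q10-y>q7; q11-x>q5; q11-y>q12; q12-x>q5; q12-y>q12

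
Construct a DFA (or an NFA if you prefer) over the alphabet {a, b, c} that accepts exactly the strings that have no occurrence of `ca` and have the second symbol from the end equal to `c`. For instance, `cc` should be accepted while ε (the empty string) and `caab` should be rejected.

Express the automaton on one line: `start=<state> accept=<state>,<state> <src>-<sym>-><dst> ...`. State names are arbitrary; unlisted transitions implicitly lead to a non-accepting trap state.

start=S0 accept=S3,S4 S0-a->S0 S0-b->S0 S0-c->S1 S1-a->S2 S1-b->S3 S1-c->S4 S2-a->S2 S2-b->S2 S2-c->S2 S3-a->S0 S3-b->S0 S3-c->S1 S4-a->S2 S4-b->S3 S4-c->S4

Run two small machines in parallel and take their product. The first has 3 states tracking partial matches of the forbidden pattern `ca`; the second has 13 states tracking the last 2 symbols read. A product state is a pair (one from each), accepting exactly when both do. Minimizing collapses redundant product states.
With 5 states:
        a   b   c  
>  S0   S0  S0  S1 
   S1   S2  S3  S4 
   S2   S2  S2  S2 
 * S3   S0  S0  S1 
 * S4   S2  S3  S4 
(> = start, * = accepting)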